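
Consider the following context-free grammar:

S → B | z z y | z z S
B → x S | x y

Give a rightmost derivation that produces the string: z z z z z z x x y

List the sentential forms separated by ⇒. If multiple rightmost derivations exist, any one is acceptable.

S ⇒ z z S ⇒ z z z z S ⇒ z z z z z z S ⇒ z z z z z z B ⇒ z z z z z z x S ⇒ z z z z z z x B ⇒ z z z z z z x x y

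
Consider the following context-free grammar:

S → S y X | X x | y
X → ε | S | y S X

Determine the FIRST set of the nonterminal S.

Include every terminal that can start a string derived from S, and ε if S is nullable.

We compute FIRST(S) using the standard algorithm.
FIRST(S) = {x, y}
FIRST(X) = {x, y, ε}
Therefore, FIRST(S) = {x, y}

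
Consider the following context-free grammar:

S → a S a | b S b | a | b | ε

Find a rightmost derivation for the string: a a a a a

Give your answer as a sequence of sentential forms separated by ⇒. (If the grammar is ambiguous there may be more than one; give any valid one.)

S ⇒ a S a ⇒ a a S a a ⇒ a a a a a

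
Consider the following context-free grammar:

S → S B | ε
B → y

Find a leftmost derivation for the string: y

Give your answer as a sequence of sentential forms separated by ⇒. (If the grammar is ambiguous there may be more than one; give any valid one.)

S ⇒ S B ⇒ B ⇒ y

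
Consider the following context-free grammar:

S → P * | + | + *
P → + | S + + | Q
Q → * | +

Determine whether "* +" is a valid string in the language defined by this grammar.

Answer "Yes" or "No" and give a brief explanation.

No - no valid derivation exists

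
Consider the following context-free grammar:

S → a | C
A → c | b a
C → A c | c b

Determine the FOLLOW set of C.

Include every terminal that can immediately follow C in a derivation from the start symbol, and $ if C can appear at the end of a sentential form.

We compute FOLLOW(C) using the standard algorithm.
FOLLOW(S) starts with {$}.
FIRST(A) = {b, c}
FIRST(C) = {b, c}
FIRST(S) = {a, b, c}
FOLLOW(A) = {c}
FOLLOW(C) = {$}
FOLLOW(S) = {$}
Therefore, FOLLOW(C) = {$}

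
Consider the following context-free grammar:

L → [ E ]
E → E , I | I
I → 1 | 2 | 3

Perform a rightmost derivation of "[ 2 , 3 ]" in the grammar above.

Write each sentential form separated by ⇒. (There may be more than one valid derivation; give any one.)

L ⇒ [ E ] ⇒ [ E , I ] ⇒ [ E , 3 ] ⇒ [ I , 3 ] ⇒ [ 2 , 3 ]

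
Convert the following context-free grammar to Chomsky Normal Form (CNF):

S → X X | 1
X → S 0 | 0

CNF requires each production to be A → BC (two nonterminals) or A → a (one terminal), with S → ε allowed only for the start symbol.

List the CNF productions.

S → 1; T0 → 0; X → 0; S → X X; X → S T0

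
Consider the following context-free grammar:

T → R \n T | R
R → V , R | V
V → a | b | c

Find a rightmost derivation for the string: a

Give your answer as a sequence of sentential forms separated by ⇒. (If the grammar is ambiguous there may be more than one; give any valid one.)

T ⇒ R ⇒ V ⇒ a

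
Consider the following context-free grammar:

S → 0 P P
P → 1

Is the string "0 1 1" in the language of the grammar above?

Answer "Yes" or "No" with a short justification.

Yes - a valid derivation exists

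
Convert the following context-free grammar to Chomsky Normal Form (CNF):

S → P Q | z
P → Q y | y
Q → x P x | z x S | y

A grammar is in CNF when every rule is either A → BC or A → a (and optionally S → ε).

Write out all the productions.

S → z; TY → y; P → y; TX → x; TZ → z; Q → y; S → P Q; P → Q TY; Q → TX X0; X0 → P TX; Q → TZ X1; X1 → TX S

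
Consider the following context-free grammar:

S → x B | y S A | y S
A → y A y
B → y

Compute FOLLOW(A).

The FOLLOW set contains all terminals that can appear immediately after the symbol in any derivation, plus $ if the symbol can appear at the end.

We compute FOLLOW(A) using the standard algorithm.
FOLLOW(S) starts with {$}.
FIRST(A) = {y}
FIRST(B) = {y}
FIRST(S) = {x, y}
FOLLOW(A) = {$, y}
FOLLOW(B) = {$, y}
FOLLOW(S) = {$, y}
Therefore, FOLLOW(A) = {$, y}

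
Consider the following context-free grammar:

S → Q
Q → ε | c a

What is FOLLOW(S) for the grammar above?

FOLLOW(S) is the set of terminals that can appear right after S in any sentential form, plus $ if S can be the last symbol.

We compute FOLLOW(S) using the standard algorithm.
FOLLOW(S) starts with {$}.
FIRST(Q) = {c, ε}
FIRST(S) = {c, ε}
FOLLOW(Q) = {$}
FOLLOW(S) = {$}
Therefore, FOLLOW(S) = {$}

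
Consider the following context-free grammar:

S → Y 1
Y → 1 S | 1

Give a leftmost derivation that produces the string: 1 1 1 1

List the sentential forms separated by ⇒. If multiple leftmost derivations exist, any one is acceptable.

S ⇒ Y 1 ⇒ 1 S 1 ⇒ 1 Y 1 1 ⇒ 1 1 1 1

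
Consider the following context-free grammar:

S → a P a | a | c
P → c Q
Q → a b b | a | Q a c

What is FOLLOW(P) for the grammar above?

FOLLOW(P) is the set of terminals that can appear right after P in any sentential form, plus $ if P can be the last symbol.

We compute FOLLOW(P) using the standard algorithm.
FOLLOW(S) starts with {$}.
FIRST(P) = {c}
FIRST(Q) = {a}
FIRST(S) = {a, c}
FOLLOW(P) = {a}
FOLLOW(Q) = {a}
FOLLOW(S) = {$}
Therefore, FOLLOW(P) = {a}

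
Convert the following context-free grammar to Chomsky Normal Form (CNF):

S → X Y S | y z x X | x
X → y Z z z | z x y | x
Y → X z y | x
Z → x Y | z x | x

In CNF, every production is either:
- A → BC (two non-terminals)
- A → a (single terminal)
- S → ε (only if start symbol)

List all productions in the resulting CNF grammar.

TY → y; TZ → z; TX → x; S → x; X → x; Y → x; Z → x; S → X X0; X0 → Y S; S → TY X1; X1 → TZ X2; X2 → TX X; X → TY X3; X3 → Z X4; X4 → TZ TZ; X → TZ X5; X5 → TX TY; Y → X X6; X6 → TZ TY; Z → TX Y; Z → TZ TX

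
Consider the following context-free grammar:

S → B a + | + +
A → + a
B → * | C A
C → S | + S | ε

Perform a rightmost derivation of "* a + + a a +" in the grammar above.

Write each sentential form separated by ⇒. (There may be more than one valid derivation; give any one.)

S ⇒ B a + ⇒ C A a + ⇒ C + a a + ⇒ S + a a + ⇒ B a + + a a + ⇒ * a + + a a +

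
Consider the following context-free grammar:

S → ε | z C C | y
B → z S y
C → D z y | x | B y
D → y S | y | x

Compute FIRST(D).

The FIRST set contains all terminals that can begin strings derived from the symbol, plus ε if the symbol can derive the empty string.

We compute FIRST(D) using the standard algorithm.
FIRST(B) = {z}
FIRST(C) = {x, y, z}
FIRST(D) = {x, y}
FIRST(S) = {y, z, ε}
Therefore, FIRST(D) = {x, y}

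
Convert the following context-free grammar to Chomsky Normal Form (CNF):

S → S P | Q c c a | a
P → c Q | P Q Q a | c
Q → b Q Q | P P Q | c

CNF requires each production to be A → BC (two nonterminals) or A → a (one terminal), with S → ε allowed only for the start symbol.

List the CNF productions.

TC → c; TA → a; S → a; P → c; TB → b; Q → c; S → S P; S → Q X0; X0 → TC X1; X1 → TC TA; P → TC Q; P → P X2; X2 → Q X3; X3 → Q TA; Q → TB X4; X4 → Q Q; Q → P X5; X5 → P Q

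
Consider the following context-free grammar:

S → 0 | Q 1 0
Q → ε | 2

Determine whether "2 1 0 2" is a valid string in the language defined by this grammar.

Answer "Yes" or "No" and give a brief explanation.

No - no valid derivation exists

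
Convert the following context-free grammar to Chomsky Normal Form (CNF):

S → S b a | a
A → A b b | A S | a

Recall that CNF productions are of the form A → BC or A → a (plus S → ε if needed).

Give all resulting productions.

TB → b; TA → a; S → a; A → a; S → S X0; X0 → TB TA; A → A X1; X1 → TB TB; A → A S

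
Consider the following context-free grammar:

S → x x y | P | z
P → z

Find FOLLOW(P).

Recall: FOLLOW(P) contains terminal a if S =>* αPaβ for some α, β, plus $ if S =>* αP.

We compute FOLLOW(P) using the standard algorithm.
FOLLOW(S) starts with {$}.
FIRST(P) = {z}
FIRST(S) = {x, z}
FOLLOW(P) = {$}
FOLLOW(S) = {$}
Therefore, FOLLOW(P) = {$}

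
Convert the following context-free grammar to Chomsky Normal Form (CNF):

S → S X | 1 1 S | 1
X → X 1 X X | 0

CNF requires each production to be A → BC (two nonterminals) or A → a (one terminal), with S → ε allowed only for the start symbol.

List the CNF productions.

T1 → 1; S → 1; X → 0; S → S X; S → T1 X0; X0 → T1 S; X → X X1; X1 → T1 X2; X2 → X X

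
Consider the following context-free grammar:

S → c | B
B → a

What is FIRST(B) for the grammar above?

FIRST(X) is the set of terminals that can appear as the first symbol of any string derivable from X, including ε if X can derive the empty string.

We compute FIRST(B) using the standard algorithm.
FIRST(B) = {a}
FIRST(S) = {a, c}
Therefore, FIRST(B) = {a}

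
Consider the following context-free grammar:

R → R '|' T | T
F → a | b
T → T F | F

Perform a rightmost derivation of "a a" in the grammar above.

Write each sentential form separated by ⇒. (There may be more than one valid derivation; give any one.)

R ⇒ T ⇒ T F ⇒ T a ⇒ F a ⇒ a a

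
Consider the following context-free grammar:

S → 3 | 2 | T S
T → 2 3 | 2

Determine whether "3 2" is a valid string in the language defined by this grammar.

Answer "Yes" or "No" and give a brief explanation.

No - no valid derivation exists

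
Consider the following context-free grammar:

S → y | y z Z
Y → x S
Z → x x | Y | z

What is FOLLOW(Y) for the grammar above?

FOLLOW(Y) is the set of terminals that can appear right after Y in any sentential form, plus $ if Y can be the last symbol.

We compute FOLLOW(Y) using the standard algorithm.
FOLLOW(S) starts with {$}.
FIRST(S) = {y}
FIRST(Y) = {x}
FIRST(Z) = {x, z}
FOLLOW(S) = {$}
FOLLOW(Y) = {$}
FOLLOW(Z) = {$}
Therefore, FOLLOW(Y) = {$}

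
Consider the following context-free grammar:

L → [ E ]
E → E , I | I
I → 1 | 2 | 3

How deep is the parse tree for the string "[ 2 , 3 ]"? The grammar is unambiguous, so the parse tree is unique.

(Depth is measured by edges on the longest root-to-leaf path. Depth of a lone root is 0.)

4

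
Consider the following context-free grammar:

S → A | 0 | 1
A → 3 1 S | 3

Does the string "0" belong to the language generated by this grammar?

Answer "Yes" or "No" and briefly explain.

Yes - a valid derivation exists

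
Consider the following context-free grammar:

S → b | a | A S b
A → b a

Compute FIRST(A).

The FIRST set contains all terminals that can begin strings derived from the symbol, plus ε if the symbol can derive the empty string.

We compute FIRST(A) using the standard algorithm.
FIRST(A) = {b}
FIRST(S) = {a, b}
Therefore, FIRST(A) = {b}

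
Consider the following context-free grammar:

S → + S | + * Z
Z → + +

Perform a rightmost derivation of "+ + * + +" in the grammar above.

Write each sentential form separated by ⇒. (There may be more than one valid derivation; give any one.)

S ⇒ + S ⇒ + + * Z ⇒ + + * + +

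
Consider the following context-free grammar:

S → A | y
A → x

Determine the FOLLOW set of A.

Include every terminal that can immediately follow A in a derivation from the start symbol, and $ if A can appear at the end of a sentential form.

We compute FOLLOW(A) using the standard algorithm.
FOLLOW(S) starts with {$}.
FIRST(A) = {x}
FIRST(S) = {x, y}
FOLLOW(A) = {$}
FOLLOW(S) = {$}
Therefore, FOLLOW(A) = {$}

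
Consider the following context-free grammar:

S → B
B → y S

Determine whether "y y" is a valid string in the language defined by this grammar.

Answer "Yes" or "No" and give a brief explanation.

No - no valid derivation exists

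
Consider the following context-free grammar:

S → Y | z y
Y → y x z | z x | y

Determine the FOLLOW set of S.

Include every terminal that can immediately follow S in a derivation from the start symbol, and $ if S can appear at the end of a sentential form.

We compute FOLLOW(S) using the standard algorithm.
FOLLOW(S) starts with {$}.
FIRST(S) = {y, z}
FIRST(Y) = {y, z}
FOLLOW(S) = {$}
FOLLOW(Y) = {$}
Therefore, FOLLOW(S) = {$}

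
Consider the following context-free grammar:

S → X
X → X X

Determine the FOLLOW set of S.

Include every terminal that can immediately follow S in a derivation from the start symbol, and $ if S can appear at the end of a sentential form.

We compute FOLLOW(S) using the standard algorithm.
FOLLOW(S) starts with {$}.
FIRST(S) = {}
FIRST(X) = {}
FOLLOW(S) = {$}
FOLLOW(X) = {$}
Therefore, FOLLOW(S) = {$}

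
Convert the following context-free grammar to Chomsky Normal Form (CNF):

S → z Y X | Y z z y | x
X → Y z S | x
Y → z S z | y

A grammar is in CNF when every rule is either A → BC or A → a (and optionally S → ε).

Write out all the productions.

TZ → z; TY → y; S → x; X → x; Y → y; S → TZ X0; X0 → Y X; S → Y X1; X1 → TZ X2; X2 → TZ TY; X → Y X3; X3 → TZ S; Y → TZ X4; X4 → S TZ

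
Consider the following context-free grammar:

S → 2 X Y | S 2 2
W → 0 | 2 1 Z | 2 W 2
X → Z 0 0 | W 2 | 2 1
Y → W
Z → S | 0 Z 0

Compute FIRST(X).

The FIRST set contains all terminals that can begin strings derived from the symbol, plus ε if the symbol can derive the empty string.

We compute FIRST(X) using the standard algorithm.
FIRST(S) = {2}
FIRST(W) = {0, 2}
FIRST(X) = {0, 2}
FIRST(Y) = {0, 2}
FIRST(Z) = {0, 2}
Therefore, FIRST(X) = {0, 2}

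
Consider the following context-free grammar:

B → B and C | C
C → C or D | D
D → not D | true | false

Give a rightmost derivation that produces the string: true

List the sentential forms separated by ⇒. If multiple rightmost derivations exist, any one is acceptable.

B ⇒ C ⇒ D ⇒ true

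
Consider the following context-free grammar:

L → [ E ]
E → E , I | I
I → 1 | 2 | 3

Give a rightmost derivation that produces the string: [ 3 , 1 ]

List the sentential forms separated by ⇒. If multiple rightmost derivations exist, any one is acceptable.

L ⇒ [ E ] ⇒ [ E , I ] ⇒ [ E , 1 ] ⇒ [ I , 1 ] ⇒ [ 3 , 1 ]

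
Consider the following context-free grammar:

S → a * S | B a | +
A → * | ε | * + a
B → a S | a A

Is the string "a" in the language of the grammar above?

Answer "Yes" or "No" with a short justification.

No - no valid derivation exists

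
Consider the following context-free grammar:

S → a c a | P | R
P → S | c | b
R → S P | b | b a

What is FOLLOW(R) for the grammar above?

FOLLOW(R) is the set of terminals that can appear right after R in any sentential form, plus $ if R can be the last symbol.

We compute FOLLOW(R) using the standard algorithm.
FOLLOW(S) starts with {$}.
FIRST(P) = {a, b, c}
FIRST(R) = {a, b, c}
FIRST(S) = {a, b, c}
FOLLOW(P) = {$, a, b, c}
FOLLOW(R) = {$, a, b, c}
FOLLOW(S) = {$, a, b, c}
Therefore, FOLLOW(R) = {$, a, b, c}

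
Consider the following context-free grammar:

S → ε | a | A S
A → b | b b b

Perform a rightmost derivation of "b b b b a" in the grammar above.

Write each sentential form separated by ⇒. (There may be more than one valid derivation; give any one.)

S ⇒ A S ⇒ A A S ⇒ A A a ⇒ A b a ⇒ b b b b a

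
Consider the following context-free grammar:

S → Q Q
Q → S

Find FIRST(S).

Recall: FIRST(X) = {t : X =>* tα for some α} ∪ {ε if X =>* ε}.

We compute FIRST(S) using the standard algorithm.
FIRST(Q) = {}
FIRST(S) = {}
Therefore, FIRST(S) = {}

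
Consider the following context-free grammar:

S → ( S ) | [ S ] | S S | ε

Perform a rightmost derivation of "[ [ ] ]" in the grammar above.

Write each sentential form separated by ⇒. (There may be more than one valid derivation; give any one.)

S ⇒ [ S ] ⇒ [ [ S ] ] ⇒ [ [ ] ]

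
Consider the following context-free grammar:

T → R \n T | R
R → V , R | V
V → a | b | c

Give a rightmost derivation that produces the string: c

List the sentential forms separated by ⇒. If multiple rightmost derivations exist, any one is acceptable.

T ⇒ R ⇒ V ⇒ c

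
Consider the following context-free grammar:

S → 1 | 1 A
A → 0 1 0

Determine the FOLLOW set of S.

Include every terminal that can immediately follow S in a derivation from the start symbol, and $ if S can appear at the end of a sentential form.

We compute FOLLOW(S) using the standard algorithm.
FOLLOW(S) starts with {$}.
FIRST(A) = {0}
FIRST(S) = {1}
FOLLOW(A) = {$}
FOLLOW(S) = {$}
Therefore, FOLLOW(S) = {$}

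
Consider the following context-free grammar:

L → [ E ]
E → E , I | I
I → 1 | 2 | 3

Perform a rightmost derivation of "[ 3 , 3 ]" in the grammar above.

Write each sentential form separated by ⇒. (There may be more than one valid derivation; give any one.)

L ⇒ [ E ] ⇒ [ E , I ] ⇒ [ E , 3 ] ⇒ [ I , 3 ] ⇒ [ 3 , 3 ]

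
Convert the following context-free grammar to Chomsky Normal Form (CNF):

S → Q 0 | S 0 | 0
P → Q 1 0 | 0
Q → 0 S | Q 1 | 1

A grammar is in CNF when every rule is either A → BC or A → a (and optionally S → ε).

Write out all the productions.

T0 → 0; S → 0; T1 → 1; P → 0; Q → 1; S → Q T0; S → S T0; P → Q X0; X0 → T1 T0; Q → T0 S; Q → Q T1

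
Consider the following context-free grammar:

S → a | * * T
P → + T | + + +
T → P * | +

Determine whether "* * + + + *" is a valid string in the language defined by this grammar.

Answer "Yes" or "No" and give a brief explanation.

Yes - a valid derivation exists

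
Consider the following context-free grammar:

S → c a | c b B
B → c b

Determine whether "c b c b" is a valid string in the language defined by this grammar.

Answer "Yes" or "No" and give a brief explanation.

Yes - a valid derivation exists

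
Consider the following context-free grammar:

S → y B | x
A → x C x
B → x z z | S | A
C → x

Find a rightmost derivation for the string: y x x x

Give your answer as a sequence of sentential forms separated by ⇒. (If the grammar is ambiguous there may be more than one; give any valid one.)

S ⇒ y B ⇒ y A ⇒ y x C x ⇒ y x x x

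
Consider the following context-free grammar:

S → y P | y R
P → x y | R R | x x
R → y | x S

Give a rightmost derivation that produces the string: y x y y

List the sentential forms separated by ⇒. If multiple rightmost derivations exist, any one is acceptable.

S ⇒ y R ⇒ y x S ⇒ y x y R ⇒ y x y y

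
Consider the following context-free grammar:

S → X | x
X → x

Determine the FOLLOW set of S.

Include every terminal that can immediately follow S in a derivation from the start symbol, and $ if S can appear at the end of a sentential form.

We compute FOLLOW(S) using the standard algorithm.
FOLLOW(S) starts with {$}.
FIRST(S) = {x}
FIRST(X) = {x}
FOLLOW(S) = {$}
FOLLOW(X) = {$}
Therefore, FOLLOW(S) = {$}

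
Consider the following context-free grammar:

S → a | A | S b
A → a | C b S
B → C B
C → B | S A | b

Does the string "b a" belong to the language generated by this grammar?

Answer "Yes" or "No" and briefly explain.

No - no valid derivation exists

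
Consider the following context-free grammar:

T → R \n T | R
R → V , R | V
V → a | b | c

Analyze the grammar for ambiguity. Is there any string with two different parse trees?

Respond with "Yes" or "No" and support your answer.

No - the grammar is unambiguous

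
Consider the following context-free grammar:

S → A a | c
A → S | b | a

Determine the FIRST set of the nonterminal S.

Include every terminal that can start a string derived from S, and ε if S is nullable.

We compute FIRST(S) using the standard algorithm.
FIRST(A) = {a, b, c}
FIRST(S) = {a, b, c}
Therefore, FIRST(S) = {a, b, c}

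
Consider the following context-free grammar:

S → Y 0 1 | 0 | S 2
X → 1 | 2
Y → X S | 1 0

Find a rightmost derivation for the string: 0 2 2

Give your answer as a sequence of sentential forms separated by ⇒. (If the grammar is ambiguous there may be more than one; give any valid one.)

S ⇒ S 2 ⇒ S 2 2 ⇒ 0 2 2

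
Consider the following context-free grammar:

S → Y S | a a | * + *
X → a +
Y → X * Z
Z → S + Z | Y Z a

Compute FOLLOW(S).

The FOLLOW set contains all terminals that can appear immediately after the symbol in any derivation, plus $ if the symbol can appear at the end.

We compute FOLLOW(S) using the standard algorithm.
FOLLOW(S) starts with {$}.
FIRST(S) = {*, a}
FIRST(X) = {a}
FIRST(Y) = {a}
FIRST(Z) = {*, a}
FOLLOW(S) = {$, +}
FOLLOW(X) = {*}
FOLLOW(Y) = {*, a}
FOLLOW(Z) = {*, a}
Therefore, FOLLOW(S) = {$, +}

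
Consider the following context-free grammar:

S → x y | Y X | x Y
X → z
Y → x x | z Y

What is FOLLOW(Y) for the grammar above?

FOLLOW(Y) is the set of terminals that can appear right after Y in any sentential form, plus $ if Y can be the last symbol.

We compute FOLLOW(Y) using the standard algorithm.
FOLLOW(S) starts with {$}.
FIRST(S) = {x, z}
FIRST(X) = {z}
FIRST(Y) = {x, z}
FOLLOW(S) = {$}
FOLLOW(X) = {$}
FOLLOW(Y) = {$, z}
Therefore, FOLLOW(Y) = {$, z}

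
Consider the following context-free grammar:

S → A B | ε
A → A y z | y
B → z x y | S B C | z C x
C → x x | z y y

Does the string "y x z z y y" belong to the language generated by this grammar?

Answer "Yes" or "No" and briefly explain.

No - no valid derivation exists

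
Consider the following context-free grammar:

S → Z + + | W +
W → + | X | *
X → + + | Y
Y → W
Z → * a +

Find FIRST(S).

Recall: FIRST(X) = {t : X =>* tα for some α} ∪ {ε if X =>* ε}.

We compute FIRST(S) using the standard algorithm.
FIRST(S) = {*, +}
FIRST(W) = {*, +}
FIRST(X) = {*, +}
FIRST(Y) = {*, +}
FIRST(Z) = {*}
Therefore, FIRST(S) = {*, +}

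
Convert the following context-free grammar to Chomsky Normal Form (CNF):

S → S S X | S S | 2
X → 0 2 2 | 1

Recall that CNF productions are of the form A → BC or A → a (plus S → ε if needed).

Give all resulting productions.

S → 2; T0 → 0; T2 → 2; X → 1; S → S X0; X0 → S X; S → S S; X → T0 X1; X1 → T2 T2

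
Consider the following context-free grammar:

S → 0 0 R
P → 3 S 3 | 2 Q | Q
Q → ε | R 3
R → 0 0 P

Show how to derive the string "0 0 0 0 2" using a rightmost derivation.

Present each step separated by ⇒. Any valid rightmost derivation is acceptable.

S ⇒ 0 0 R ⇒ 0 0 0 0 P ⇒ 0 0 0 0 2 Q ⇒ 0 0 0 0 2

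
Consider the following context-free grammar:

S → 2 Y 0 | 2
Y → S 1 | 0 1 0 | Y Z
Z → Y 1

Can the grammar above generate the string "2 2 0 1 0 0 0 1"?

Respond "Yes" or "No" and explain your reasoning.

No - no valid derivation exists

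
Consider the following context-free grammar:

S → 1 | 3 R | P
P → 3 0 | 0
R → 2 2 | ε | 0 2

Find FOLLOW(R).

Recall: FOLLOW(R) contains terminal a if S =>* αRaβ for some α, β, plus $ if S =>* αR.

We compute FOLLOW(R) using the standard algorithm.
FOLLOW(S) starts with {$}.
FIRST(P) = {0, 3}
FIRST(R) = {0, 2, ε}
FIRST(S) = {0, 1, 3}
FOLLOW(P) = {$}
FOLLOW(R) = {$}
FOLLOW(S) = {$}
Therefore, FOLLOW(R) = {$}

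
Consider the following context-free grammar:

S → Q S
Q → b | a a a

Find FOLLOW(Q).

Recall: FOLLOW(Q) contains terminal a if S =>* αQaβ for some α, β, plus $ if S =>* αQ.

We compute FOLLOW(Q) using the standard algorithm.
FOLLOW(S) starts with {$}.
FIRST(Q) = {a, b}
FIRST(S) = {a, b}
FOLLOW(Q) = {a, b}
FOLLOW(S) = {$}
Therefore, FOLLOW(Q) = {a, b}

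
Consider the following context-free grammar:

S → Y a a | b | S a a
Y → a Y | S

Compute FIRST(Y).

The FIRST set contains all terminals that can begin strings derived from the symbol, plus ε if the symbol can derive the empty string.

We compute FIRST(Y) using the standard algorithm.
FIRST(S) = {a, b}
FIRST(Y) = {a, b}
Therefore, FIRST(Y) = {a, b}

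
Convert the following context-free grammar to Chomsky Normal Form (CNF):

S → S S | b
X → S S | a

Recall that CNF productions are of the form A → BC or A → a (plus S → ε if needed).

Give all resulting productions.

S → b; X → a; S → S S; X → S S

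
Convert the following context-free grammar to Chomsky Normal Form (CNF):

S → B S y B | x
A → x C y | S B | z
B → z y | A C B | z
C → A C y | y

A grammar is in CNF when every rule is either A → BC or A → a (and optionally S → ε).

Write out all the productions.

TY → y; S → x; TX → x; A → z; TZ → z; B → z; C → y; S → B X0; X0 → S X1; X1 → TY B; A → TX X2; X2 → C TY; A → S B; B → TZ TY; B → A X3; X3 → C B; C → A X4; X4 → C TY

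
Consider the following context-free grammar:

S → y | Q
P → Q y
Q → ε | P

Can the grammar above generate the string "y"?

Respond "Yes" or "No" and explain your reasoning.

Yes - a valid derivation exists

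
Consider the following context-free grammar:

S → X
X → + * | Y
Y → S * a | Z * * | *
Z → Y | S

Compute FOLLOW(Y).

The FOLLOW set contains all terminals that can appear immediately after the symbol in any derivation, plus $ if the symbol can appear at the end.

We compute FOLLOW(Y) using the standard algorithm.
FOLLOW(S) starts with {$}.
FIRST(S) = {*, +}
FIRST(X) = {*, +}
FIRST(Y) = {*, +}
FIRST(Z) = {*, +}
FOLLOW(S) = {$, *}
FOLLOW(X) = {$, *}
FOLLOW(Y) = {$, *}
FOLLOW(Z) = {*}
Therefore, FOLLOW(Y) = {$, *}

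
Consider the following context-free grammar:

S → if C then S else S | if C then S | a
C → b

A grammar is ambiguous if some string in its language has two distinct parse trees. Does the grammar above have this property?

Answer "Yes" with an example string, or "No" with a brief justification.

Yes - the string 'if b then if b then if b then a else a' has two distinct parse trees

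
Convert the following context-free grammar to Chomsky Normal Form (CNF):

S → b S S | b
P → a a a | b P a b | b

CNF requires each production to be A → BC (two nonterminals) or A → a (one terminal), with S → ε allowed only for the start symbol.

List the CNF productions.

TB → b; S → b; TA → a; P → b; S → TB X0; X0 → S S; P → TA X1; X1 → TA TA; P → TB X2; X2 → P X3; X3 → TA TB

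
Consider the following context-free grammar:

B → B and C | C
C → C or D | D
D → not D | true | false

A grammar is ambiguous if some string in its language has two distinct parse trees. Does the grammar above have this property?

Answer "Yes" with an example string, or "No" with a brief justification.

No - the grammar is unambiguous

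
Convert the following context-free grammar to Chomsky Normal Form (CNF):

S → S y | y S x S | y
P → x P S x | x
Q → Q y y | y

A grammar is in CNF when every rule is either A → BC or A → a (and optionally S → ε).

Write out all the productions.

TY → y; TX → x; S → y; P → x; Q → y; S → S TY; S → TY X0; X0 → S X1; X1 → TX S; P → TX X2; X2 → P X3; X3 → S TX; Q → Q X4; X4 → TY TY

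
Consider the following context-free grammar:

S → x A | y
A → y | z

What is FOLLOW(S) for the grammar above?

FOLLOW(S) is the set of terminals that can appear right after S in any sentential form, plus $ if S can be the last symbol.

We compute FOLLOW(S) using the standard algorithm.
FOLLOW(S) starts with {$}.
FIRST(A) = {y, z}
FIRST(S) = {x, y}
FOLLOW(A) = {$}
FOLLOW(S) = {$}
Therefore, FOLLOW(S) = {$}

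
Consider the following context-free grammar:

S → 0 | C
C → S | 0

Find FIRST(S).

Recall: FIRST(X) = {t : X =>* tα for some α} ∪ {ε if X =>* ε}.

We compute FIRST(S) using the standard algorithm.
FIRST(C) = {0}
FIRST(S) = {0}
Therefore, FIRST(S) = {0}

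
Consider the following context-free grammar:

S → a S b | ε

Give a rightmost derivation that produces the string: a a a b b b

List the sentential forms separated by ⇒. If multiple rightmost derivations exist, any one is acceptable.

S ⇒ a S b ⇒ a a S b b ⇒ a a a S b b b ⇒ a a a b b b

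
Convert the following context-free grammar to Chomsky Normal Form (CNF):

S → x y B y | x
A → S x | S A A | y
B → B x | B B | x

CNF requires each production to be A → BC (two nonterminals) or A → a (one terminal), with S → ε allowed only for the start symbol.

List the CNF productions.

TX → x; TY → y; S → x; A → y; B → x; S → TX X0; X0 → TY X1; X1 → B TY; A → S TX; A → S X2; X2 → A A; B → B TX; B → B B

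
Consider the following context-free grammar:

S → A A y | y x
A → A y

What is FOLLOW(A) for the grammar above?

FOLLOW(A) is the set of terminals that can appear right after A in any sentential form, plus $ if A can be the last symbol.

We compute FOLLOW(A) using the standard algorithm.
FOLLOW(S) starts with {$}.
FIRST(A) = {}
FIRST(S) = {y}
FOLLOW(A) = {y}
FOLLOW(S) = {$}
Therefore, FOLLOW(A) = {y}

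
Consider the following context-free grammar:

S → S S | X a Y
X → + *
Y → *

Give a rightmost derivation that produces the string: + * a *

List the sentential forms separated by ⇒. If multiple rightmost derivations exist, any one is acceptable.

S ⇒ X a Y ⇒ X a * ⇒ + * a *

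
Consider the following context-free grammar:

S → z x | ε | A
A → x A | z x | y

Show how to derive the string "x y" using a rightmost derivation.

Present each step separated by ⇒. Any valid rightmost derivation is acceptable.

S ⇒ A ⇒ x A ⇒ x y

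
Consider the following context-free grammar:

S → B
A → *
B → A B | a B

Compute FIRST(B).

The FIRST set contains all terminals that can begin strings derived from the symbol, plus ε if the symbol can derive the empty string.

We compute FIRST(B) using the standard algorithm.
FIRST(A) = {*}
FIRST(B) = {*, a}
FIRST(S) = {*, a}
Therefore, FIRST(B) = {*, a}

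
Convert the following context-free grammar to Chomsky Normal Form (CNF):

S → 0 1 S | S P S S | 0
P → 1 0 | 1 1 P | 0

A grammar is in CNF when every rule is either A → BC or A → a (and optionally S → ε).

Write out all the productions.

T0 → 0; T1 → 1; S → 0; P → 0; S → T0 X0; X0 → T1 S; S → S X1; X1 → P X2; X2 → S S; P → T1 T0; P → T1 X3; X3 → T1 P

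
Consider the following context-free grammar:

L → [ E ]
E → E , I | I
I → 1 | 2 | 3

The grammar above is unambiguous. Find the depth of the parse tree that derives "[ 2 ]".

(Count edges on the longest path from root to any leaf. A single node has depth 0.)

3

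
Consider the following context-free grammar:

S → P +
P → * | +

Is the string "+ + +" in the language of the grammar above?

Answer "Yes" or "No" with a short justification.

No - no valid derivation exists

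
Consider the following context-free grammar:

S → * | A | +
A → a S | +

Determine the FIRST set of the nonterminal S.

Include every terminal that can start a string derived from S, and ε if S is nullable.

We compute FIRST(S) using the standard algorithm.
FIRST(A) = {+, a}
FIRST(S) = {*, +, a}
Therefore, FIRST(S) = {*, +, a}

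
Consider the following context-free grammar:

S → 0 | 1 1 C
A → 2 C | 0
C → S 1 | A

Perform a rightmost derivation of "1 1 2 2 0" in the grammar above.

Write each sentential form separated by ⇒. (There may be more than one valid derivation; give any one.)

S ⇒ 1 1 C ⇒ 1 1 A ⇒ 1 1 2 C ⇒ 1 1 2 A ⇒ 1 1 2 2 C ⇒ 1 1 2 2 A ⇒ 1 1 2 2 0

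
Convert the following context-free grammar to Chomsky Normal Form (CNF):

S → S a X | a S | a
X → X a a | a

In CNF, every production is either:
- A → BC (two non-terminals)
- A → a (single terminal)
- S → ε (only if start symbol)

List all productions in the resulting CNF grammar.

TA → a; S → a; X → a; S → S X0; X0 → TA X; S → TA S; X → X X1; X1 → TA TA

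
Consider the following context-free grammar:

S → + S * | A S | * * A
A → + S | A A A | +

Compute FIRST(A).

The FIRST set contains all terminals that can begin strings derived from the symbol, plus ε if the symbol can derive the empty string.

We compute FIRST(A) using the standard algorithm.
FIRST(A) = {+}
FIRST(S) = {*, +}
Therefore, FIRST(A) = {+}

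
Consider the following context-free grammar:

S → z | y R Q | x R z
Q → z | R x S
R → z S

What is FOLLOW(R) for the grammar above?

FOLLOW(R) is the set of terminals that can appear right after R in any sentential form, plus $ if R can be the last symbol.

We compute FOLLOW(R) using the standard algorithm.
FOLLOW(S) starts with {$}.
FIRST(Q) = {z}
FIRST(R) = {z}
FIRST(S) = {x, y, z}
FOLLOW(Q) = {$, x, z}
FOLLOW(R) = {x, z}
FOLLOW(S) = {$, x, z}
Therefore, FOLLOW(R) = {x, z}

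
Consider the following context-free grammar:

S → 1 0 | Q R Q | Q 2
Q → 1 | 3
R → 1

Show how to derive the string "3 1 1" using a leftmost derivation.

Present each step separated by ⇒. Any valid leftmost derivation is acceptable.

S ⇒ Q R Q ⇒ 3 R Q ⇒ 3 1 Q ⇒ 3 1 1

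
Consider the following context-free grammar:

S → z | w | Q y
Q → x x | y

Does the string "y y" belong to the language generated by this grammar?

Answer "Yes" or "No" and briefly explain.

Yes - a valid derivation exists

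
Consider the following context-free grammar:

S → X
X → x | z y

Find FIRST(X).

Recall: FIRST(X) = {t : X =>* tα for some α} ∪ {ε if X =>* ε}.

We compute FIRST(X) using the standard algorithm.
FIRST(S) = {x, z}
FIRST(X) = {x, z}
Therefore, FIRST(X) = {x, z}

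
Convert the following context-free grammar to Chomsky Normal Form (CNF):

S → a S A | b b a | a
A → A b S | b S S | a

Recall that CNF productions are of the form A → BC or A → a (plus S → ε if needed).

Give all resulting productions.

TA → a; TB → b; S → a; A → a; S → TA X0; X0 → S A; S → TB X1; X1 → TB TA; A → A X2; X2 → TB S; A → TB X3; X3 → S S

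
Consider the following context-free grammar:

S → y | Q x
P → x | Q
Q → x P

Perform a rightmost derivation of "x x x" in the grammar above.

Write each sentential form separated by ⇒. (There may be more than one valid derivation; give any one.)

S ⇒ Q x ⇒ x P x ⇒ x x x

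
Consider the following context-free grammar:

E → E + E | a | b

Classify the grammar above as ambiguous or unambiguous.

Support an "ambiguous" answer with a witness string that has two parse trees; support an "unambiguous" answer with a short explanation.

Ambiguous - the string 'b + b + a + a + b' has two distinct parse trees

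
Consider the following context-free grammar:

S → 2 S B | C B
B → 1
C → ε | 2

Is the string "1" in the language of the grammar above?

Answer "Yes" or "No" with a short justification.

Yes - a valid derivation exists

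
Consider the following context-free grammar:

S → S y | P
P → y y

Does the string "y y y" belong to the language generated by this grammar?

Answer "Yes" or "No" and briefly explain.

Yes - a valid derivation exists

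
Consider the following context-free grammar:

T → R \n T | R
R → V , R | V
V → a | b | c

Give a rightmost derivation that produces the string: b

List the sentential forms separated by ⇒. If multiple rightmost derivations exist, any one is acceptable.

T ⇒ R ⇒ V ⇒ b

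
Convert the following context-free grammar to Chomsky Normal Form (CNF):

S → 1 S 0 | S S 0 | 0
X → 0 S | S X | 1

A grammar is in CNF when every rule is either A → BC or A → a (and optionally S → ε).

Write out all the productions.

T1 → 1; T0 → 0; S → 0; X → 1; S → T1 X0; X0 → S T0; S → S X1; X1 → S T0; X → T0 S; X → S X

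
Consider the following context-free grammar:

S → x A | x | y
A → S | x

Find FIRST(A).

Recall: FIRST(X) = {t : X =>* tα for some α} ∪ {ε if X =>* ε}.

We compute FIRST(A) using the standard algorithm.
FIRST(A) = {x, y}
FIRST(S) = {x, y}
Therefore, FIRST(A) = {x, y}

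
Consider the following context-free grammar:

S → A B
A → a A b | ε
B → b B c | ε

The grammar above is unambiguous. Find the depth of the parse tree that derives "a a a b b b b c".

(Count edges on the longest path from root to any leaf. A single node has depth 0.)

5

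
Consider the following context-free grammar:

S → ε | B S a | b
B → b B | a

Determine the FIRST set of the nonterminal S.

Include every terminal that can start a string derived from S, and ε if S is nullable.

We compute FIRST(S) using the standard algorithm.
FIRST(B) = {a, b}
FIRST(S) = {a, b, ε}
Therefore, FIRST(S) = {a, b, ε}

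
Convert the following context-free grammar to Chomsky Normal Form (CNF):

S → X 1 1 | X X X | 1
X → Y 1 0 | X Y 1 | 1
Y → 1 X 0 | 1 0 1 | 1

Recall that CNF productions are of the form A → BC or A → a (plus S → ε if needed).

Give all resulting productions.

T1 → 1; S → 1; T0 → 0; X → 1; Y → 1; S → X X0; X0 → T1 T1; S → X X1; X1 → X X; X → Y X2; X2 → T1 T0; X → X X3; X3 → Y T1; Y → T1 X4; X4 → X T0; Y → T1 X5; X5 → T0 T1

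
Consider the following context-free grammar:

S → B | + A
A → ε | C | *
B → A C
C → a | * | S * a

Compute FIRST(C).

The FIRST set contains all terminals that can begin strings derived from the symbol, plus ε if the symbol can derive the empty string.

We compute FIRST(C) using the standard algorithm.
FIRST(A) = {*, +, a, ε}
FIRST(B) = {*, +, a}
FIRST(C) = {*, +, a}
FIRST(S) = {*, +, a}
Therefore, FIRST(C) = {*, +, a}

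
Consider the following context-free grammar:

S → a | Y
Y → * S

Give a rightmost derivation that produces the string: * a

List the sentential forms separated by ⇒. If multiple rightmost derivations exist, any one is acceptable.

S ⇒ Y ⇒ * S ⇒ * a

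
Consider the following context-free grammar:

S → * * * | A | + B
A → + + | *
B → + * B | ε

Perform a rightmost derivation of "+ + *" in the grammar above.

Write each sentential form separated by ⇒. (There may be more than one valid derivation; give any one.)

S ⇒ + B ⇒ + + * B ⇒ + + *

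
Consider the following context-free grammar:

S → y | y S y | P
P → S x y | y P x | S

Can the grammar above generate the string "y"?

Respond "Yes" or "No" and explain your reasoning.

Yes - a valid derivation exists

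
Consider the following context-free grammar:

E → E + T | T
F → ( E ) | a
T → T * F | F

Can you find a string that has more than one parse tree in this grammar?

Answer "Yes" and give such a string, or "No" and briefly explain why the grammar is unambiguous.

No - the grammar is unambiguous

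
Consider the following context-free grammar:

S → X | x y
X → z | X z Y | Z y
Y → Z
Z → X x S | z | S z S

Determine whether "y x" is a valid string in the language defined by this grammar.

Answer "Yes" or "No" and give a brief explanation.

No - no valid derivation exists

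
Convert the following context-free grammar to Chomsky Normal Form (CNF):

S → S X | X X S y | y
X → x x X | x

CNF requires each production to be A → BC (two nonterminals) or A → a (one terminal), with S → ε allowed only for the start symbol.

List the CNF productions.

TY → y; S → y; TX → x; X → x; S → S X; S → X X0; X0 → X X1; X1 → S TY; X → TX X2; X2 → TX X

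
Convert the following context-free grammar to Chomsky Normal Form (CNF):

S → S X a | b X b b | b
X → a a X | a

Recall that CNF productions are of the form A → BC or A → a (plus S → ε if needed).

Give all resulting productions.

TA → a; TB → b; S → b; X → a; S → S X0; X0 → X TA; S → TB X1; X1 → X X2; X2 → TB TB; X → TA X3; X3 → TA X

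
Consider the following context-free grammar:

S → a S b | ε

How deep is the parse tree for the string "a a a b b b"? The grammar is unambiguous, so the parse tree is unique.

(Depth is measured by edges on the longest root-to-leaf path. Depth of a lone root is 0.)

4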